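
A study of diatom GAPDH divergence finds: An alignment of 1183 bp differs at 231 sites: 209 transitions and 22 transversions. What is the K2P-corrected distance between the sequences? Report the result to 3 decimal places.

P = 209/1183 ≈ 0.176669 and Q = 22/1183 ≈ 0.018597.
Under the Kimura two-parameter model, d = −½ ln(1 − 2P − Q) − ¼ ln(1 − 2Q).
1 − 2P − Q = 0.628065, giving −½ ln(0.628065) = 0.232556.
1 − 2Q = 0.962806, giving −¼ ln(0.962806) = 0.009476.
d = 0.232556 + 0.009476 = 0.242032.

0.242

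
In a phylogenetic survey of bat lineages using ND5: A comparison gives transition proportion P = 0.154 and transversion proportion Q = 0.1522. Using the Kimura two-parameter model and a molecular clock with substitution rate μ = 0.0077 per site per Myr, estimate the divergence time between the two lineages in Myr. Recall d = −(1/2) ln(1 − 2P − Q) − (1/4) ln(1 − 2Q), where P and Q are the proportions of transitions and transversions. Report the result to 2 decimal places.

25.91

Under the Kimura two-parameter model, d = −½ ln(1 − 2P − Q) − ¼ ln(1 − 2Q).
1 − 2P − Q = 0.5398, giving −½ ln(0.5398) = 0.308278.
1 − 2Q = 0.6956, giving −¼ ln(0.6956) = 0.090745.
d = 0.308278 + 0.090745 = 0.399023.
Under a molecular clock d = 2μt, so t = d/(2μ) = 0.399023 / (2 × 0.0077) = 25.91 Myr.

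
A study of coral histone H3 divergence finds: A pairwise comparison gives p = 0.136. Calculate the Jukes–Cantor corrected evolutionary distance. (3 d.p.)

d = −(3/4) ln(1 − 4p/3) = −0.75 ln(1 − 0.181333) = −0.75 ln(0.818667)
  = −0.75 × (-0.200078) = 0.150059 substitutions/site.

0.150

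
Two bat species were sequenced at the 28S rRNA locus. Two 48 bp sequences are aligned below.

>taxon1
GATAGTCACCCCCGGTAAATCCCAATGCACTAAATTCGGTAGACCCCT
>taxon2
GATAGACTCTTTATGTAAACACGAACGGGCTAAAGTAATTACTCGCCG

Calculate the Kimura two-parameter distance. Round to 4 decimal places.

0.6566

Of 48 sites, 7 differences are transitions and 14 are transversions, so P = 7/48 ≈ 0.145833 and Q = 14/48 ≈ 0.291667.
Under the Kimura two-parameter model, d = −½ ln(1 − 2P − Q) − ¼ ln(1 − 2Q).
1 − 2P − Q = 0.416667, giving −½ ln(0.416667) = 0.437734.
1 − 2Q = 0.416666, giving −¼ ln(0.416666) = 0.218868.
d = 0.437734 + 0.218868 = 0.656602.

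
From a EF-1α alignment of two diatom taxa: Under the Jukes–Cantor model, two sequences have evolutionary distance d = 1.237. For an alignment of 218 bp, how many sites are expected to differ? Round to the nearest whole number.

132

Invert JC69: p = (3/4)(1 − e^(−4d/3)) = 0.75 × (1 − e^(-1.649333)) = 0.75 × (1 − 0.192178) = 0.605867.
Expected differing sites = pL ≈ 0.605867 × 218 = 132.079006 ≈ 132.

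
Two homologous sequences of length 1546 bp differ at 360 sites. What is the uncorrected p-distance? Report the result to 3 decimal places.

0.233

p = 360/1546 = 0.232858… ≈ 0.233 (to 3 d.p.).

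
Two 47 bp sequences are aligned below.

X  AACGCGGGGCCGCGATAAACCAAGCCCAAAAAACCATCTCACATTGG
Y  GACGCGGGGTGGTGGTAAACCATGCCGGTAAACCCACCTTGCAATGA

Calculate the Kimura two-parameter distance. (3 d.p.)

0.431

Of 47 sites, 9 differences are transitions and 6 are transversions, so P = 9/47 ≈ 0.191489 and Q = 6/47 ≈ 0.12766.
Under the Kimura two-parameter model, d = −½ ln(1 − 2P − Q) − ¼ ln(1 − 2Q).
1 − 2P − Q = 0.489362, giving −½ ln(0.489362) = 0.357326.
1 − 2Q = 0.74468, giving −¼ ln(0.74468) = 0.073700.
d = 0.357326 + 0.073700 = 0.431026.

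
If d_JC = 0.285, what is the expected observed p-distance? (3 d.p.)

0.237

p = (3/4)(1 − e^(−4d/3)) = 0.75 × (1 − e^(-0.38)) = 0.75 × (1 − 0.683861) = 0.237104.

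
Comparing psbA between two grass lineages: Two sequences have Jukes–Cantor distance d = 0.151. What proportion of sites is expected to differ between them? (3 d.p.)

p = (3/4)(1 − e^(−4d/3)) = 0.75 × (1 − e^(-0.201333)) = 0.75 × (1 − 0.817640) = 0.136770.

0.137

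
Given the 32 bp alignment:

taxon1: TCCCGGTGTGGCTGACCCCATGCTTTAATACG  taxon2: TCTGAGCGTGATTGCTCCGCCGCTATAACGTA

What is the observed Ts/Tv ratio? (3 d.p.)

Transitions are A↔G and C↔T; transversions are all other mismatches.
Transitions: 11. Transversions: 5.
R = 11/5 = 2.200.

2.200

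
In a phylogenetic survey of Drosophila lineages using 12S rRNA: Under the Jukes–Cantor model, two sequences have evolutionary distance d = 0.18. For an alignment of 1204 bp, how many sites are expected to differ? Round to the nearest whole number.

193

Invert JC69: p = (3/4)(1 − e^(−4d/3)) = 0.75 × (1 − e^(-0.24)) = 0.75 × (1 − 0.786628) = 0.160029.
Expected differing sites = pL ≈ 0.160029 × 1204 = 192.674916 ≈ 193.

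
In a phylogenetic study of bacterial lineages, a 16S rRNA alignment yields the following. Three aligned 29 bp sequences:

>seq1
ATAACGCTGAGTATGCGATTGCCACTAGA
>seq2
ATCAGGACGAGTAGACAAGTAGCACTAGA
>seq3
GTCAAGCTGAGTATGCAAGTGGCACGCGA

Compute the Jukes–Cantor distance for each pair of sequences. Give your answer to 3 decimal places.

seq1–seq2: 10/29 sites differ → p ≈ 0.344828, d = −0.75 ln(1 − 0.459771) = 0.461822 ≈ 0.462.
seq1–seq3: 8/29 sites differ → p ≈ 0.275862, d = −0.75 ln(1 − 0.367816) = 0.343931 ≈ 0.344.
seq2–seq3: 9/29 sites differ → p ≈ 0.310345, d = −0.75 ln(1 − 0.413793) = 0.400562 ≈ 0.401.

d(seq1,seq2) = 0.462, d(seq1,seq3) = 0.344, d(seq2,seq3) = 0.401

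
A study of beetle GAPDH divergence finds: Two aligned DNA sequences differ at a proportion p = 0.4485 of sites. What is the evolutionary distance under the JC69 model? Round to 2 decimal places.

d = −(3/4) ln(1 − 4p/3) = −0.75 ln(1 − 0.598) = −0.75 ln(0.402)
  = −0.75 × (-0.911303) = 0.683477 substitutions/site.

0.68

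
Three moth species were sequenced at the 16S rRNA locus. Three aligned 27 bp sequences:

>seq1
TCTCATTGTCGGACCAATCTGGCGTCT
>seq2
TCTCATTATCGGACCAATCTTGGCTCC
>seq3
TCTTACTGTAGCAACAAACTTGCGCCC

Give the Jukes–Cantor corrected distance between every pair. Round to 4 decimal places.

d(seq1,seq2) = 0.2127, d(seq1,seq3) = 0.4408, d(seq2,seq3) = 0.5107

seq1–seq2: 5/27 sites differ → p ≈ 0.185185, d = −0.75 ln(1 − 0.246913) = 0.212681 ≈ 0.2127.
seq1–seq3: 9/27 sites differ → p ≈ 0.333333, d = −0.75 ln(1 − 0.444444) = 0.440839 ≈ 0.4408.
seq2–seq3: 10/27 sites differ → p ≈ 0.37037, d = −0.75 ln(1 − 0.493827) = 0.510658 ≈ 0.5107.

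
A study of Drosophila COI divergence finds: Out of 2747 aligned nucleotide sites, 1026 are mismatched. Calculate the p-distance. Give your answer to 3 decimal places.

0.373

p = 1026/2747 = 0.373498… ≈ 0.373 (to 3 d.p.).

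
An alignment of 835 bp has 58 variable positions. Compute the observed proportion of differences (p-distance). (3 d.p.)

p = 58/835 = 0.069461… ≈ 0.069 (to 3 d.p.).

0.069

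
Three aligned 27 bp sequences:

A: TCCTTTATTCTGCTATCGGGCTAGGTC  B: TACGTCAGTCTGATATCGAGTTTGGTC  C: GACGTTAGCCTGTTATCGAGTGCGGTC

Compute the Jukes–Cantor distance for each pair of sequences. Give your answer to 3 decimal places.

d(A,B) = 0.377, d(A,C) = 0.511, d(B,C) = 0.264

A–B: 8/27 sites differ → p ≈ 0.296296, d = −0.75 ln(1 − 0.395061) = 0.376971 ≈ 0.377.
A–C: 10/27 sites differ → p ≈ 0.37037, d = −0.75 ln(1 − 0.493827) = 0.510658 ≈ 0.511.
B–C: 6/27 sites differ → p ≈ 0.222222, d = −0.75 ln(1 − 0.296296) = 0.263548 ≈ 0.264.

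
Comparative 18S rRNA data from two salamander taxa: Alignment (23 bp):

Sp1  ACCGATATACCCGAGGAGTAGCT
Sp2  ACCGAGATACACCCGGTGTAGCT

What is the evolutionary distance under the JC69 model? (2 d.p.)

The sequences differ at 5 of 23 sites (6, 11, 13, 14, 17), so p = 5/23 ≈ 0.217391.
d = −(3/4) ln(1 − 4p/3) = −0.75 ln(1 − 0.289855) = −0.75 ln(0.710145)
  = −0.75 × (-0.342286) = 0.256715 substitutions/site.

0.26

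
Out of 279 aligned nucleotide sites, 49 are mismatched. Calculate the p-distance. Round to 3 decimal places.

0.176

p = 49/279 = 0.175627… ≈ 0.176 (to 3 d.p.).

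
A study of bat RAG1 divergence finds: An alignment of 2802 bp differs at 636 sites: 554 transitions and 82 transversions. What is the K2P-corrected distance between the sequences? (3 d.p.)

0.292

P = 554/2802 ≈ 0.197716 and Q = 82/2802 ≈ 0.029265.
Under the Kimura two-parameter model, d = −½ ln(1 − 2P − Q) − ¼ ln(1 − 2Q).
1 − 2P − Q = 0.575303, giving −½ ln(0.575303) = 0.276429.
1 − 2Q = 0.94147, giving −¼ ln(0.94147) = 0.015078.
d = 0.276429 + 0.015078 = 0.291507.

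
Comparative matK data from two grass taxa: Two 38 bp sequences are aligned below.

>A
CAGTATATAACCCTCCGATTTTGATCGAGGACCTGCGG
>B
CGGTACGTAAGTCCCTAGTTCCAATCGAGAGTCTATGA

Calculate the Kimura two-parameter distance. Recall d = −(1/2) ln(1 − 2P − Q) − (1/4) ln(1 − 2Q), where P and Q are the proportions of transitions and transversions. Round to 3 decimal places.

Of 38 sites, 17 differences are transitions and 1 are transversions, so P = 17/38 ≈ 0.447368 and Q = 1/38 ≈ 0.026316.
Under the Kimura two-parameter model, d = −½ ln(1 − 2P − Q) − ¼ ln(1 − 2Q).
1 − 2P − Q = 0.078948, giving −½ ln(0.078948) = 1.269483.
1 − 2Q = 0.947368, giving −¼ ln(0.947368) = 0.013517.
d = 1.269483 + 0.013517 = 1.283000.

1.283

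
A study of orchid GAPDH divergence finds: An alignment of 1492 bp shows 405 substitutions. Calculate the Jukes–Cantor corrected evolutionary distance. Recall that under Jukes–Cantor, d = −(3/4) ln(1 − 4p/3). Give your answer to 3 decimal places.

p = 405/1492 ≈ 0.271448.
d = −(3/4) ln(1 − 4p/3) = −0.75 ln(1 − 0.361931) = −0.75 ln(0.638069)
  = −0.75 × (-0.449309) = 0.336982 substitutions/site.

0.337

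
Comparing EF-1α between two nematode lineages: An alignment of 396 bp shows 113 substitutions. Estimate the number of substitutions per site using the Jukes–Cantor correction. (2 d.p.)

0.36

p = 113/396 ≈ 0.285354.
d = −(3/4) ln(1 − 4p/3) = −0.75 ln(1 − 0.380472) = −0.75 ln(0.619528)
  = −0.75 × (-0.478797) = 0.359098 substitutions/site.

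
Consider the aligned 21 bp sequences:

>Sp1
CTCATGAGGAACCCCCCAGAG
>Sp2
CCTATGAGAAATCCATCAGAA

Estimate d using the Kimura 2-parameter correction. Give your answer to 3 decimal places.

Of 21 sites, 6 differences are transitions and 1 are transversions, so P = 6/21 ≈ 0.285714 and Q = 1/21 ≈ 0.047619.
Under the Kimura two-parameter model, d = −½ ln(1 − 2P − Q) − ¼ ln(1 − 2Q).
1 − 2P − Q = 0.380953, giving −½ ln(0.380953) = 0.482540.
1 − 2Q = 0.904762, giving −¼ ln(0.904762) = 0.025021.
d = 0.482540 + 0.025021 = 0.507561.

0.508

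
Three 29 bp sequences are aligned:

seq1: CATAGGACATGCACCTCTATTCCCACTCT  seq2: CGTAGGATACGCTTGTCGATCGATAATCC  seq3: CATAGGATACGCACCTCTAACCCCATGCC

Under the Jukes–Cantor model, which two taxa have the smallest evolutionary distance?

seq1–seq2: 13/29 differ, p = 0.448, d = 0.683.
seq1–seq3: 7/29 differ, p = 0.241, d = 0.291.
seq2–seq3: 11/29 differ, p = 0.379, d = 0.529.
The smallest distance is between seq1 and seq3.

seq1 and seq3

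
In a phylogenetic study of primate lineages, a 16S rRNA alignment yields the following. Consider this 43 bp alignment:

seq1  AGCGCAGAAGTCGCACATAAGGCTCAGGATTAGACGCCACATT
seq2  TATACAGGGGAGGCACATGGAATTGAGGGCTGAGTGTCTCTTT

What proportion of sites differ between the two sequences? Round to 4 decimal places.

The sequences differ at 23 of 43 positions.
p = 23/43 = 0.534883… ≈ 0.5349 (to 4 d.p.).

0.5349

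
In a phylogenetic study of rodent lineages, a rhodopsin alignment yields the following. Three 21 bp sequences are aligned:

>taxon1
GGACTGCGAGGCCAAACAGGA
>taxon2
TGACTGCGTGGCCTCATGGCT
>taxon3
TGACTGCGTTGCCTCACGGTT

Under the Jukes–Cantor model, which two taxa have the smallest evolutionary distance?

taxon1–taxon2: 8/21 differ, p = 0.381, d = 0.532.
taxon1–taxon3: 8/21 differ, p = 0.381, d = 0.532.
taxon2–taxon3: 3/21 differ, p = 0.143, d = 0.158.
The smallest distance is between taxon2 and taxon3.

taxon2 and taxon3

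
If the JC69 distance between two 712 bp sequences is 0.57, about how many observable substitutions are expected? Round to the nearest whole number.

Invert JC69: p = (3/4)(1 − e^(−4d/3)) = 0.75 × (1 − e^(-0.76)) = 0.75 × (1 − 0.467666) = 0.399251.
Expected differing sites = pL ≈ 0.399251 × 712 = 284.266712 ≈ 284.

284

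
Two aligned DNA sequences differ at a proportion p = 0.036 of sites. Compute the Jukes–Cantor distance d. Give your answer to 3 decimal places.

0.037

d = −(3/4) ln(1 − 4p/3) = −0.75 ln(1 − 0.048) = −0.75 ln(0.952)
  = −0.75 × (-0.049190) = 0.036893 substitutions/site.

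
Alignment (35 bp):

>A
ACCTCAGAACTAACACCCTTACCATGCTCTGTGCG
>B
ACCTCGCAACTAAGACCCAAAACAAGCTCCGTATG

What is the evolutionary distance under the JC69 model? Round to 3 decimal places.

The sequences differ at 10 of 35 sites (6, 7, 14, 19, 20, 22, 25, 30, 33, 34), so p = 10/35 ≈ 0.285714.
d = −(3/4) ln(1 − 4p/3) = −0.75 ln(1 − 0.380952) = −0.75 ln(0.619048)
  = −0.75 × (-0.479572) = 0.359679 substitutions/site.

0.360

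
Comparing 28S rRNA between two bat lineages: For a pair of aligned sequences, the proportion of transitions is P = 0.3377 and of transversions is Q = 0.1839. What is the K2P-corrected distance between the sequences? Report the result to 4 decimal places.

1.0952

Under the Kimura two-parameter model, d = −½ ln(1 − 2P − Q) − ¼ ln(1 − 2Q).
1 − 2P − Q = 0.1407, giving −½ ln(0.1407) = 0.980563.
1 − 2Q = 0.6322, giving −¼ ln(0.6322) = 0.114637.
d = 0.980563 + 0.114637 = 1.095200.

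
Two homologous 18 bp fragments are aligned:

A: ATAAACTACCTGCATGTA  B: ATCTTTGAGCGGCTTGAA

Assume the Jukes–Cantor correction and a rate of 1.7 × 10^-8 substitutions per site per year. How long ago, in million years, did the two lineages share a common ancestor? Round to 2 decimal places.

24.23

The sequences differ at 9 of 18 sites (3, 4, 5, 6, 7, 9, 11, 14, 17), so p = 9/18 = 0.5.
d = −(3/4) ln(1 − 4p/3) = −0.75 ln(1 − 0.666667) = −0.75 ln(0.333333)
  = −0.75 × (-1.098613) = 0.823960 substitutions/site.
Under a molecular clock d = 2μt, so t = d/(2μ) = 0.823960 / (2 × 1.7 × 10^-8) = 24.23 million years.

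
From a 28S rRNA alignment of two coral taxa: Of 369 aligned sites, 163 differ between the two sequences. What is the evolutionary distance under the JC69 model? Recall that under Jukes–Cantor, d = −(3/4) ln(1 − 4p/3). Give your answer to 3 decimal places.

0.667

p = 163/369 ≈ 0.441734.
d = −(3/4) ln(1 − 4p/3) = −0.75 ln(1 − 0.588979) = −0.75 ln(0.411021)
  = −0.75 × (-0.889111) = 0.666833 substitutions/site.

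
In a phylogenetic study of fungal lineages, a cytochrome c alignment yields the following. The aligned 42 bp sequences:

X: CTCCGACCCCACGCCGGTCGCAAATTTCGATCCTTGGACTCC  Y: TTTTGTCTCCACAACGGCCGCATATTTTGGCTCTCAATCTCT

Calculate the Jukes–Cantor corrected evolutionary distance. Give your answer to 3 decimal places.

0.635

The sequences differ at 18 of 42 sites, so p = 18/42 ≈ 0.428571.
d = −(3/4) ln(1 − 4p/3) = −0.75 ln(1 − 0.571428) = −0.75 ln(0.428572)
  = −0.75 × (-0.847297) = 0.635473 substitutions/site.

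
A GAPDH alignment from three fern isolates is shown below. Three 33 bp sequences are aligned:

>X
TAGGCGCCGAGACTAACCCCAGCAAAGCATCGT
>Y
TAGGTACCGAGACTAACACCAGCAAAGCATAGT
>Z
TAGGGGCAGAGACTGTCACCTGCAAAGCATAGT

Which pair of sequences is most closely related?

X–Y: 4/33 differ, p = 0.121, d = 0.132.
X–Z: 7/33 differ, p = 0.212, d = 0.249.
Y–Z: 6/33 differ, p = 0.182, d = 0.208.
The smallest distance is between X and Y.

X and Y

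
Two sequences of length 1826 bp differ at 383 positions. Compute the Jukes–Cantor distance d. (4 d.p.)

p = 383/1826 ≈ 0.209748.
d = −(3/4) ln(1 − 4p/3) = −0.75 ln(1 − 0.279664) = −0.75 ln(0.720336)
  = −0.75 × (-0.328038) = 0.246029 substitutions/site.

0.2460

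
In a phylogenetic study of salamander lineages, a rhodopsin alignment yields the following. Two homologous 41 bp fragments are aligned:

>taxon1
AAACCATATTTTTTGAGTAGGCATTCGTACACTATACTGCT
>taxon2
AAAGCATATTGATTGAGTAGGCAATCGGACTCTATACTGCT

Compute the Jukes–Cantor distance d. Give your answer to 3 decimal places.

0.163

The sequences differ at 6 of 41 sites (4, 11, 12, 24, 28, 31), so p = 6/41 ≈ 0.146341.
d = −(3/4) ln(1 − 4p/3) = −0.75 ln(1 − 0.195121) = −0.75 ln(0.804879)
  = −0.75 × (-0.217063) = 0.162797 substitutions/site.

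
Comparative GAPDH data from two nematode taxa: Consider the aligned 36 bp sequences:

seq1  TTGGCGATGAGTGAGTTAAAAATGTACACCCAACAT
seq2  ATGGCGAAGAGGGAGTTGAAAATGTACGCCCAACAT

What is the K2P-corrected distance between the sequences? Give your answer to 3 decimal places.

0.154

Of 36 sites, 2 differences are transitions and 3 are transversions, so P = 2/36 ≈ 0.055556 and Q = 3/36 ≈ 0.083333.
Under the Kimura two-parameter model, d = −½ ln(1 − 2P − Q) − ¼ ln(1 − 2Q).
1 − 2P − Q = 0.805555, giving −½ ln(0.805555) = 0.108112.
1 − 2Q = 0.833334, giving −¼ ln(0.833334) = 0.045580.
d = 0.108112 + 0.045580 = 0.153692.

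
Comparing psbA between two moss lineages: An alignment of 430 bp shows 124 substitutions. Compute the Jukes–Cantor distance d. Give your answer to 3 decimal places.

p = 124/430 ≈ 0.288372.
d = −(3/4) ln(1 − 4p/3) = −0.75 ln(1 − 0.384496) = −0.75 ln(0.615504)
  = −0.75 × (-0.485314) = 0.363986 substitutions/site.

0.364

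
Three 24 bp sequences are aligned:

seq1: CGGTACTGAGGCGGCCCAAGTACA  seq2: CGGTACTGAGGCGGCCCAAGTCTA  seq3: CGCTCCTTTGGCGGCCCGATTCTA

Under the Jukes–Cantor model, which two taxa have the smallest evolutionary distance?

seq1–seq2: 2/24 differ, p = 0.083, d = 0.088.
seq1–seq3: 8/24 differ, p = 0.333, d = 0.441.
seq2–seq3: 6/24 differ, p = 0.250, d = 0.304.
The smallest distance is between seq1 and seq2.

seq1 and seq2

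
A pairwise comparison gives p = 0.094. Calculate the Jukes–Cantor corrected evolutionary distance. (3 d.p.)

d = −(3/4) ln(1 − 4p/3) = −0.75 ln(1 − 0.125333) = −0.75 ln(0.874667)
  = −0.75 × (-0.133912) = 0.100434 substitutions/site.

0.100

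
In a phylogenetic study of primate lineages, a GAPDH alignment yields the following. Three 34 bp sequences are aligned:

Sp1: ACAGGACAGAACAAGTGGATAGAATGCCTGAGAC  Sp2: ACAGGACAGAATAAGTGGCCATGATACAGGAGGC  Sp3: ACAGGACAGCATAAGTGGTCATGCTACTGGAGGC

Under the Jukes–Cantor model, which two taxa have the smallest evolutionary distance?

Sp1–Sp2: 9/34 differ, p = 0.265, d = 0.326.
Sp1–Sp3: 11/34 differ, p = 0.324, d = 0.423.
Sp2–Sp3: 4/34 differ, p = 0.118, d = 0.128.
The smallest distance is between Sp2 and Sp3.

Sp2 and Sp3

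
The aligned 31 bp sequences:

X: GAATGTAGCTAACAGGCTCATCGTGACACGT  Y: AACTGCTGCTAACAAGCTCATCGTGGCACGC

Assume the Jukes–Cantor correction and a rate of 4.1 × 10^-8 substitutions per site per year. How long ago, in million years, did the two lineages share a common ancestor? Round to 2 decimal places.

The sequences differ at 7 of 31 sites (1, 3, 6, 7, 15, 26, 31), so p = 7/31 ≈ 0.225806.
d = −(3/4) ln(1 − 4p/3) = −0.75 ln(1 − 0.301075) = −0.75 ln(0.698925)
  = −0.75 × (-0.358212) = 0.268659 substitutions/site.
Under a molecular clock d = 2μt, so t = d/(2μ) = 0.268659 / (2 × 4.1 × 10^-8) = 3.28 million years.

3.28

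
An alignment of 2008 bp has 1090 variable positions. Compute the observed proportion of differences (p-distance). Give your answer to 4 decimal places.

0.5428

p = 1090/2008 = 0.542828… ≈ 0.5428 (to 4 d.p.).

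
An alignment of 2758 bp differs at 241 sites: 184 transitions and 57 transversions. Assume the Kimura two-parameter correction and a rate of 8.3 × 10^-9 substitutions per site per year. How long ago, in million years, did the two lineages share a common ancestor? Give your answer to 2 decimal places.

5.68

P = 184/2758 ≈ 0.066715 and Q = 57/2758 ≈ 0.020667.
Under the Kimura two-parameter model, d = −½ ln(1 − 2P − Q) − ¼ ln(1 − 2Q).
1 − 2P − Q = 0.845903, giving −½ ln(0.845903) = 0.083675.
1 − 2Q = 0.958666, giving −¼ ln(0.958666) = 0.010553.
d = 0.083675 + 0.010553 = 0.094228.
Under a molecular clock d = 2μt, so t = d/(2μ) = 0.094228 / (2 × 8.3 × 10^-9) = 5.68 million years.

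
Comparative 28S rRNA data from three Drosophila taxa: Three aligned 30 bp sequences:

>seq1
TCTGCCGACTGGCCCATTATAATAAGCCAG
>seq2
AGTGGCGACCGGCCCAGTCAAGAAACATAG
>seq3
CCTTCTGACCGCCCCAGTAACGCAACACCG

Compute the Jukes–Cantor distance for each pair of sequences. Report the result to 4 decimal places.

seq1–seq2: 12/30 sites differ → p = 0.4, d = −0.75 ln(1 − 0.533333) = 0.571605 ≈ 0.5716.
seq1–seq3: 13/30 sites differ → p ≈ 0.433333, d = −0.75 ln(1 − 0.577777) = 0.646666 ≈ 0.6467.
seq2–seq3: 11/30 sites differ → p ≈ 0.366667, d = −0.75 ln(1 − 0.488889) = 0.503376 ≈ 0.5034.

d(seq1,seq2) = 0.5716, d(seq1,seq3) = 0.6467, d(seq2,seq3) = 0.5034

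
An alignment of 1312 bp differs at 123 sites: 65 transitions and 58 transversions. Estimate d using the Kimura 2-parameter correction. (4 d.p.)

P = 65/1312 ≈ 0.049543 and Q = 58/1312 ≈ 0.044207.
Under the Kimura two-parameter model, d = −½ ln(1 − 2P − Q) − ¼ ln(1 − 2Q).
1 − 2P − Q = 0.856707, giving −½ ln(0.856707) = 0.077330.
1 − 2Q = 0.911586, giving −¼ ln(0.911586) = 0.023142.
d = 0.077330 + 0.023142 = 0.100472.

0.1005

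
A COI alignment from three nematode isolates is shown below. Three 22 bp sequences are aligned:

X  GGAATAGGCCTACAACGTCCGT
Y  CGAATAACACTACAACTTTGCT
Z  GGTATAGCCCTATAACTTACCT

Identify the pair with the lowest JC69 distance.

X and Z

X–Y: 8/22 differ, p = 0.364, d = 0.497.
X–Z: 6/22 differ, p = 0.273, d = 0.339.
Y–Z: 7/22 differ, p = 0.318, d = 0.414.
The smallest distance is between X and Z.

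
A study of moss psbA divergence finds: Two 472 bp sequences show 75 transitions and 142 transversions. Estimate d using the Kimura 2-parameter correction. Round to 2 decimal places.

P = 75/472 ≈ 0.158898 and Q = 142/472 ≈ 0.300847.
Under the Kimura two-parameter model, d = −½ ln(1 − 2P − Q) − ¼ ln(1 − 2Q).
1 − 2P − Q = 0.381357, giving −½ ln(0.381357) = 0.482010.
1 − 2Q = 0.398306, giving −¼ ln(0.398306) = 0.230134.
d = 0.482010 + 0.230134 = 0.712144.

0.71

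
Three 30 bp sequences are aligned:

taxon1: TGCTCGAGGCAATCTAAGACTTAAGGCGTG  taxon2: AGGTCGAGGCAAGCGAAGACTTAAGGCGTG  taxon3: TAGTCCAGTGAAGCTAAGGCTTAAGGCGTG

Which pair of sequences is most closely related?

taxon1 and taxon2

taxon1–taxon2: 4/30 differ, p = 0.133, d = 0.147.
taxon1–taxon3: 7/30 differ, p = 0.233, d = 0.280.
taxon2–taxon3: 7/30 differ, p = 0.233, d = 0.280.
The smallest distance is between taxon1 and taxon2.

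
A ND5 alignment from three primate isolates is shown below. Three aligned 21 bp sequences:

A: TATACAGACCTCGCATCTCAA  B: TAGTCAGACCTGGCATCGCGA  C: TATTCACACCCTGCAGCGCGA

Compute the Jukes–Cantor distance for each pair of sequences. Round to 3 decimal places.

d(A,B) = 0.286, d(A,C) = 0.441, d(B,C) = 0.286

A–B: 5/21 sites differ → p ≈ 0.238095, d = −0.75 ln(1 − 0.31746) = 0.286451 ≈ 0.286.
A–C: 7/21 sites differ → p ≈ 0.333333, d = −0.75 ln(1 − 0.444444) = 0.440839 ≈ 0.441.
B–C: 5/21 sites differ → p ≈ 0.238095, d = −0.75 ln(1 − 0.31746) = 0.286451 ≈ 0.286.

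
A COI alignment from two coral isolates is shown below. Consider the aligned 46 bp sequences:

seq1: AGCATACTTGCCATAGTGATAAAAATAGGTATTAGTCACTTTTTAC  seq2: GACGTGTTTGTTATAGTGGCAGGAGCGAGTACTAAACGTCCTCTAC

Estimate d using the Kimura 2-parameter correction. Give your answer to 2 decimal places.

1.93

Of 46 sites, 22 differences are transitions and 1 are transversions, so P = 22/46 ≈ 0.478261 and Q = 1/46 ≈ 0.021739.
Under the Kimura two-parameter model, d = −½ ln(1 − 2P − Q) − ¼ ln(1 − 2Q).
1 − 2P − Q = 0.021739, giving −½ ln(0.021739) = 1.914324.
1 − 2Q = 0.956522, giving −¼ ln(0.956522) = 0.011113.
d = 1.914324 + 0.011113 = 1.925437.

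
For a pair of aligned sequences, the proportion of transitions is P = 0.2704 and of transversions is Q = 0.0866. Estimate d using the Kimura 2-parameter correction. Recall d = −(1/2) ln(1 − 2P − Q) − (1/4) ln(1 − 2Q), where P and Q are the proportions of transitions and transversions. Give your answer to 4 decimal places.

Under the Kimura two-parameter model, d = −½ ln(1 − 2P − Q) − ¼ ln(1 − 2Q).
1 − 2P − Q = 0.3726, giving −½ ln(0.3726) = 0.493625.
1 − 2Q = 0.8268, giving −¼ ln(0.8268) = 0.047548.
d = 0.493625 + 0.047548 = 0.541173.

0.5412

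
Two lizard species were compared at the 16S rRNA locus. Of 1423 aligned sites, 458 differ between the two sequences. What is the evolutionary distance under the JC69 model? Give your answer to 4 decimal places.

0.4205

p = 458/1423 ≈ 0.321855.
d = −(3/4) ln(1 − 4p/3) = −0.75 ln(1 − 0.42914) = −0.75 ln(0.57086)
  = −0.75 × (-0.560611) = 0.420458 substitutions/site.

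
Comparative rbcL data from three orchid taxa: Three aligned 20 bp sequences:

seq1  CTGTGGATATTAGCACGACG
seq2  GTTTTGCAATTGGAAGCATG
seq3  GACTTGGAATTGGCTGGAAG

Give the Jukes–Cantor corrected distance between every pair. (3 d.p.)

seq1–seq2: 10/20 sites differ → p = 0.5, d = −0.75 ln(1 − 0.666667) = 0.823960 ≈ 0.824.
seq1–seq3: 10/20 sites differ → p = 0.5, d = −0.75 ln(1 − 0.666667) = 0.823960 ≈ 0.824.
seq2–seq3: 7/20 sites differ → p = 0.35, d = −0.75 ln(1 − 0.466667) = 0.471457 ≈ 0.471.

d(seq1,seq2) = 0.824, d(seq1,seq3) = 0.824, d(seq2,seq3) = 0.471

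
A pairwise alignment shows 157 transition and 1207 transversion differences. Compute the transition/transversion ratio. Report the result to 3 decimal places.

R = 157/1207 = 0.130074… ≈ 0.130 (to 3 d.p.).

0.130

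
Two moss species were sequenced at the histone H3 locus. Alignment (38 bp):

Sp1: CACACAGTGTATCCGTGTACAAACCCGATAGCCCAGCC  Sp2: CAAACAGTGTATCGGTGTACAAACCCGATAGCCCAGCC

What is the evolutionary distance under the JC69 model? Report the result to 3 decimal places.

0.055

The sequences differ at 2 of 38 sites (3, 14), so p = 2/38 ≈ 0.052632.
d = −(3/4) ln(1 − 4p/3) = −0.75 ln(1 − 0.070176) = −0.75 ln(0.929824)
  = −0.75 × (-0.072760) = 0.054570 substitutions/site.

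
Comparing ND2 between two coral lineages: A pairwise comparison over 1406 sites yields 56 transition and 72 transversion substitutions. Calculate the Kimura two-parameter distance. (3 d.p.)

P = 56/1406 ≈ 0.039829 and Q = 72/1406 ≈ 0.051209.
Under the Kimura two-parameter model, d = −½ ln(1 − 2P − Q) − ¼ ln(1 − 2Q).
1 − 2P − Q = 0.869133, giving −½ ln(0.869133) = 0.070130.
1 − 2Q = 0.897582, giving −¼ ln(0.897582) = 0.027013.
d = 0.070130 + 0.027013 = 0.097143.

0.097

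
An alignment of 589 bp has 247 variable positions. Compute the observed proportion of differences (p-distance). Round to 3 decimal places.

p = 247/589 = 0.419354… ≈ 0.419 (to 3 d.p.).

0.419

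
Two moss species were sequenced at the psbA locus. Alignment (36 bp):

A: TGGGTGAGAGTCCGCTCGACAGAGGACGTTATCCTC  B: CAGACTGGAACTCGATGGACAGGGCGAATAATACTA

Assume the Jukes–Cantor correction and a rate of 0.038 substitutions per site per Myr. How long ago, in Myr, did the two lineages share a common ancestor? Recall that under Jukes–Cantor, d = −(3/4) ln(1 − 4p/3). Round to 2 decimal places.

The sequences differ at 19 of 36 sites, so p = 19/36 ≈ 0.527778.
d = −(3/4) ln(1 − 4p/3) = −0.75 ln(1 − 0.703704) = −0.75 ln(0.296296)
  = −0.75 × (-1.216396) = 0.912297 substitutions/site.
Under a molecular clock d = 2μt, so t = d/(2μ) = 0.912297 / (2 × 0.038) = 12.00 Myr.

12.00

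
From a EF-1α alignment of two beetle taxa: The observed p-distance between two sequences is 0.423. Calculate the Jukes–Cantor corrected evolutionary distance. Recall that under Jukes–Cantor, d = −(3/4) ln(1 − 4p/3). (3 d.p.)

d = −(3/4) ln(1 − 4p/3) = −0.75 ln(1 − 0.564) = −0.75 ln(0.436)
  = −0.75 × (-0.830113) = 0.622585 substitutions/site.

0.623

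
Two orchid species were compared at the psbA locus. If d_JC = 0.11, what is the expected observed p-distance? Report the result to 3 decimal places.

p = (3/4)(1 − e^(−4d/3)) = 0.75 × (1 − e^(-0.146667)) = 0.75 × (1 − 0.863582) = 0.102314.

0.102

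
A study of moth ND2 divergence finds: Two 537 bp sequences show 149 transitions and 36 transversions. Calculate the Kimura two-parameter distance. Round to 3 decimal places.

P = 149/537 ≈ 0.277467 and Q = 36/537 ≈ 0.067039.
Under the Kimura two-parameter model, d = −½ ln(1 − 2P − Q) − ¼ ln(1 − 2Q).
1 − 2P − Q = 0.378027, giving −½ ln(0.378027) = 0.486395.
1 − 2Q = 0.865922, giving −¼ ln(0.865922) = 0.035990.
d = 0.486395 + 0.035990 = 0.522385.

0.522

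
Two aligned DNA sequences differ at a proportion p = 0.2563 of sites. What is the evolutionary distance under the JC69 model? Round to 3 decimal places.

0.314

d = −(3/4) ln(1 − 4p/3) = −0.75 ln(1 − 0.341733) = −0.75 ln(0.658267)
  = −0.75 × (-0.418145) = 0.313609 substitutions/site.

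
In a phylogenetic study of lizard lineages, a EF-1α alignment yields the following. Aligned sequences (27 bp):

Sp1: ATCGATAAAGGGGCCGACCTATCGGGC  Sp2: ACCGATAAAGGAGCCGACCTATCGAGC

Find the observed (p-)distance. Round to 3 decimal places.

0.111

The sequences differ at 3 of 27 positions (sites 2, 12, 25).
p = 3/27 = 0.111111… ≈ 0.111 (to 3 d.p.).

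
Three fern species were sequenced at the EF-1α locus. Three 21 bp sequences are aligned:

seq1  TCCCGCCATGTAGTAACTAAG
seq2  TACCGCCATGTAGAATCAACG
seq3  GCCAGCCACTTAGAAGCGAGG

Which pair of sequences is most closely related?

seq1–seq2: 5/21 differ, p = 0.238, d = 0.286.
seq1–seq3: 8/21 differ, p = 0.381, d = 0.532.
seq2–seq3: 8/21 differ, p = 0.381, d = 0.532.
The smallest distance is between seq1 and seq2.

seq1 and seq2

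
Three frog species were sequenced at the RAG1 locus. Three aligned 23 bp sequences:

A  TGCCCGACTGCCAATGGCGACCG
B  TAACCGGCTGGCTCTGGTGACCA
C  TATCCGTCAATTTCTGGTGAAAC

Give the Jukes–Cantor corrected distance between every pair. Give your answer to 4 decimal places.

A–B: 8/23 sites differ → p ≈ 0.347826, d = −0.75 ln(1 − 0.463768) = 0.467391 ≈ 0.4674.
A–C: 13/23 sites differ → p ≈ 0.565217, d = −0.75 ln(1 − 0.753623) = 1.050669 ≈ 1.0507.
B–C: 9/23 sites differ → p ≈ 0.391304, d = −0.75 ln(1 − 0.521739) = 0.553199 ≈ 0.5532.

d(A,B) = 0.4674, d(A,C) = 1.0507, d(B,C) = 0.5532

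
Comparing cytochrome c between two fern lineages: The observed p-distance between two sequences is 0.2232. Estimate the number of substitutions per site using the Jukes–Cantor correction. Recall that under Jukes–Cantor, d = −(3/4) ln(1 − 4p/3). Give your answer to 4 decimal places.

d = −(3/4) ln(1 − 4p/3) = −0.75 ln(1 − 0.2976) = −0.75 ln(0.7024)
  = −0.75 × (-0.353252) = 0.264939 substitutions/site.

0.2649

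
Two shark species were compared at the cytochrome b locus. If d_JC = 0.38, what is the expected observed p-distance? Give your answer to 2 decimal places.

0.30

p = (3/4)(1 − e^(−4d/3)) = 0.75 × (1 − e^(-0.506667)) = 0.75 × (1 − 0.602500) = 0.298125.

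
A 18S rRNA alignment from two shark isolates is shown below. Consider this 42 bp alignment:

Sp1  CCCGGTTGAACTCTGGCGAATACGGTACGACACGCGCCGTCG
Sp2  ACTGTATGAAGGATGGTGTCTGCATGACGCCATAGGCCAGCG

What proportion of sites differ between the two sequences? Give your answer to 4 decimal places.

0.4762

The sequences differ at 20 of 42 positions.
p = 20/42 = 0.476190… ≈ 0.4762 (to 4 d.p.).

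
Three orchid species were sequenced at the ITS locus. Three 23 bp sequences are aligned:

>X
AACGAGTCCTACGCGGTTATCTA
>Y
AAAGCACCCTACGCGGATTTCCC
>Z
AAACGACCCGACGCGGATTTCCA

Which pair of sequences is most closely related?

X–Y: 8/23 differ, p = 0.348, d = 0.467.
X–Z: 9/23 differ, p = 0.391, d = 0.553.
Y–Z: 4/23 differ, p = 0.174, d = 0.198.
The smallest distance is between Y and Z.

Y and Z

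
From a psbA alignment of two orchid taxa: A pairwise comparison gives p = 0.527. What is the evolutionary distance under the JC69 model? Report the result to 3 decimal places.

0.910

d = −(3/4) ln(1 − 4p/3) = −0.75 ln(1 − 0.702667) = −0.75 ln(0.297333)
  = −0.75 × (-1.212903) = 0.909677 substitutions/site.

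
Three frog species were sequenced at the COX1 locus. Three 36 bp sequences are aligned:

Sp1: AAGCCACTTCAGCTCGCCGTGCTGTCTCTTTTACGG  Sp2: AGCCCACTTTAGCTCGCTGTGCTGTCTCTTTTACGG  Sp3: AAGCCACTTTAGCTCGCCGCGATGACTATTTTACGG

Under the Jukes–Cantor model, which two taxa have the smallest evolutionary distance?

Sp1 and Sp2

Sp1–Sp2: 4/36 differ, p = 0.111, d = 0.120.
Sp1–Sp3: 5/36 differ, p = 0.139, d = 0.154.
Sp2–Sp3: 7/36 differ, p = 0.194, d = 0.225.
The smallest distance is between Sp1 and Sp2.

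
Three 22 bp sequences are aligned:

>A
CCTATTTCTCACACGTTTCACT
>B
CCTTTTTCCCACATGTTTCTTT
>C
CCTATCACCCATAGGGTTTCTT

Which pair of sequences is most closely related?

A–B: 5/22 differ, p = 0.227, d = 0.271.
A–C: 9/22 differ, p = 0.409, d = 0.591.
B–C: 8/22 differ, p = 0.364, d = 0.497.
The smallest distance is between A and B.

A and B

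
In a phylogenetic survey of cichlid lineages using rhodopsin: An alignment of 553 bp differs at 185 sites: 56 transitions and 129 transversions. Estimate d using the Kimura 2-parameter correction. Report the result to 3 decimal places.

P = 56/553 ≈ 0.101266 and Q = 129/553 ≈ 0.233273.
Under the Kimura two-parameter model, d = −½ ln(1 − 2P − Q) − ¼ ln(1 − 2Q).
1 − 2P − Q = 0.564195, giving −½ ln(0.564195) = 0.286178.
1 − 2Q = 0.533454, giving −¼ ln(0.533454) = 0.157096.
d = 0.286178 + 0.157096 = 0.443274.

0.443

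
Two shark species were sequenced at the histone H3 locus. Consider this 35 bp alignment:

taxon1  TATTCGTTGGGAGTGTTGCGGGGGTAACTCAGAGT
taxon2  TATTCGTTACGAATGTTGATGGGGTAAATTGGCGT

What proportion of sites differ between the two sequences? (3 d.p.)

The sequences differ at 9 of 35 positions (sites 9, 10, 13, 19, 20, 28, 30, 31, 33).
p = 9/35 = 0.257142… ≈ 0.257 (to 3 d.p.).

0.257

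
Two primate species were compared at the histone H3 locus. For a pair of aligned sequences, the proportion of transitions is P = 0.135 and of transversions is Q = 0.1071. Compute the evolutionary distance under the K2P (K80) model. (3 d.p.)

0.297

Under the Kimura two-parameter model, d = −½ ln(1 − 2P − Q) − ¼ ln(1 − 2Q).
1 − 2P − Q = 0.6229, giving −½ ln(0.6229) = 0.236685.
1 − 2Q = 0.7858, giving −¼ ln(0.7858) = 0.060263.
d = 0.236685 + 0.060263 = 0.296948.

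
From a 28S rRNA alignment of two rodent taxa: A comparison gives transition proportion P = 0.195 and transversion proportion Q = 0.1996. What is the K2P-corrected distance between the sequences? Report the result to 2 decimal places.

Under the Kimura two-parameter model, d = −½ ln(1 − 2P − Q) − ¼ ln(1 − 2Q).
1 − 2P − Q = 0.4104, giving −½ ln(0.4104) = 0.445311.
1 − 2Q = 0.6008, giving −¼ ln(0.6008) = 0.127373.
d = 0.445311 + 0.127373 = 0.572684.

0.57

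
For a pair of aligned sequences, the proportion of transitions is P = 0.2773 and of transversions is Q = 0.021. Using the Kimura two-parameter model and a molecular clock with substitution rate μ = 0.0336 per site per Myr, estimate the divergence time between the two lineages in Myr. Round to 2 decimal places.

6.54

Under the Kimura two-parameter model, d = −½ ln(1 − 2P − Q) − ¼ ln(1 − 2Q).
1 − 2P − Q = 0.4244, giving −½ ln(0.4244) = 0.428539.
1 − 2Q = 0.958, giving −¼ ln(0.958) = 0.010727.
d = 0.428539 + 0.010727 = 0.439266.
Under a molecular clock d = 2μt, so t = d/(2μ) = 0.439266 / (2 × 0.0336) = 6.54 Myr.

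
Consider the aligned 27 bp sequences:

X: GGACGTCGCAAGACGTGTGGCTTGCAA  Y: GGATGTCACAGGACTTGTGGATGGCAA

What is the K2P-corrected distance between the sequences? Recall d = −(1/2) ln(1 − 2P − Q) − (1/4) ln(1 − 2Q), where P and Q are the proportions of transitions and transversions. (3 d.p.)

Of 27 sites, 3 differences are transitions and 3 are transversions, so P = 3/27 ≈ 0.111111 and Q = 3/27 ≈ 0.111111.
Under the Kimura two-parameter model, d = −½ ln(1 − 2P − Q) − ¼ ln(1 − 2Q).
1 − 2P − Q = 0.666667, giving −½ ln(0.666667) = 0.202732.
1 − 2Q = 0.777778, giving −¼ ln(0.777778) = 0.062829.
d = 0.202732 + 0.062829 = 0.265561.

0.266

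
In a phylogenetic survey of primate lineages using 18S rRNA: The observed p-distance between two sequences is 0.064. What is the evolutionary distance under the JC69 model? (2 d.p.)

0.07

d = −(3/4) ln(1 − 4p/3) = −0.75 ln(1 − 0.085333) = −0.75 ln(0.914667)
  = −0.75 × (-0.089195) = 0.066896 substitutions/site.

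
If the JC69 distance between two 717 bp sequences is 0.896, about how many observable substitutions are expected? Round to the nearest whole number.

375

Invert JC69: p = (3/4)(1 − e^(−4d/3)) = 0.75 × (1 − e^(-1.194667)) = 0.75 × (1 − 0.302805) = 0.522896.
Expected differing sites = pL ≈ 0.522896 × 717 = 374.916432 ≈ 375.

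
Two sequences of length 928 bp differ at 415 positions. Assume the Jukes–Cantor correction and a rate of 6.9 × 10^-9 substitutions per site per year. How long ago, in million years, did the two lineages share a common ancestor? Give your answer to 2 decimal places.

49.29

p = 415/928 ≈ 0.447198.
d = −(3/4) ln(1 − 4p/3) = −0.75 ln(1 − 0.596264) = −0.75 ln(0.403736)
  = −0.75 × (-0.906994) = 0.680246 substitutions/site.
Under a molecular clock d = 2μt, so t = d/(2μ) = 0.680246 / (2 × 6.9 × 10^-9) = 49.29 million years.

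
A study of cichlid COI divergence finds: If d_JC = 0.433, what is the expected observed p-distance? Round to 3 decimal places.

0.329

p = (3/4)(1 − e^(−4d/3)) = 0.75 × (1 − e^(-0.577333)) = 0.75 × (1 − 0.561394) = 0.328955.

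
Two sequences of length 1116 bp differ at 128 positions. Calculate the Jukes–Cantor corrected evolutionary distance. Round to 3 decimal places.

p = 128/1116 ≈ 0.114695.
d = −(3/4) ln(1 − 4p/3) = −0.75 ln(1 − 0.152927) = −0.75 ln(0.847073)
  = −0.75 × (-0.165968) = 0.124476 substitutions/site.

0.124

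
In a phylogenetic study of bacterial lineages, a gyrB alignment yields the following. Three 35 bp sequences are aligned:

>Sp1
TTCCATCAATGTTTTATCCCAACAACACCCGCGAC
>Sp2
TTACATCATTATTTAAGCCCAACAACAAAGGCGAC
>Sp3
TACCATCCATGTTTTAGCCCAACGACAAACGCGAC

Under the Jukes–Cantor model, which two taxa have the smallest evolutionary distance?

Sp1–Sp2: 8/35 differ, p = 0.229, d = 0.273.
Sp1–Sp3: 6/35 differ, p = 0.171, d = 0.195.
Sp2–Sp3: 8/35 differ, p = 0.229, d = 0.273.
The smallest distance is between Sp1 and Sp3.

Sp1 and Sp3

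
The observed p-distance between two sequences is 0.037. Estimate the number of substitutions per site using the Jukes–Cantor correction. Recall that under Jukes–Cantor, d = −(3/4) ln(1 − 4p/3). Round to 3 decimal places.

0.038

d = −(3/4) ln(1 − 4p/3) = −0.75 ln(1 − 0.049333) = −0.75 ln(0.950667)
  = −0.75 × (-0.050591) = 0.037943 substitutions/site.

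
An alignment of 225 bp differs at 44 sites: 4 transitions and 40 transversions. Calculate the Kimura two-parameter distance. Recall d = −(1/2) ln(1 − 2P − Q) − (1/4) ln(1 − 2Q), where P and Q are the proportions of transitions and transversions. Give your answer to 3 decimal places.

P = 4/225 ≈ 0.017778 and Q = 40/225 ≈ 0.177778.
Under the Kimura two-parameter model, d = −½ ln(1 − 2P − Q) − ¼ ln(1 − 2Q).
1 − 2P − Q = 0.786666, giving −½ ln(0.786666) = 0.119976.
1 − 2Q = 0.644444, giving −¼ ln(0.644444) = 0.109842.
d = 0.119976 + 0.109842 = 0.229818.

0.230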